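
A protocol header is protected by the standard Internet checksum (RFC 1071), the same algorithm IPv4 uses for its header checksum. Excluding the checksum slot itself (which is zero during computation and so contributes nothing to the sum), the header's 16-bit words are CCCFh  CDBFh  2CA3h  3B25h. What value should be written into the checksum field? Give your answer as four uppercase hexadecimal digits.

FDA7

One's-complement addition (fold any carry out of bit 15 back into bit 0):
  0xCCCF + 0xCDBF = 0x19A8E → wrap carry → 0x9A8F
  0x9A8F + 0x2CA3 = 0x0C732
  0xC732 + 0x3B25 = 0x10257 → wrap carry → 0x0258
One's-complement sum = 0x0258.
Checksum = ~0x0258 & 0xFFFF = 0xFDA7.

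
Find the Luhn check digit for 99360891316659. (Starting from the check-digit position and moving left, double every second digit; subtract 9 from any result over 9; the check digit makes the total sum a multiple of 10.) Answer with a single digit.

Partial digits right→left: 9 5 6 6 1 3 1 9 8 0 6 3 9 9
Double every second digit counting from the check-digit position (so the 1st, 3rd, 5th, ... of the partial from the right).
  doubled (with −9 where >9): 9 3 2 2 7 3 9 → sum 35
  kept as-is: 5 6 3 9 0 3 9 → sum 35
Total = 35 + 35 = 70.
Check digit = (10 − (70 mod 10)) mod 10 = 0.

0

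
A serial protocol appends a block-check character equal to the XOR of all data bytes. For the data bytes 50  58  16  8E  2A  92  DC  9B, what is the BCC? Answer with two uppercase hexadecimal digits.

XOR the bytes together:
  start with 0x50
  0x50 ⊕ 0x58 = 0x08
  0x08 ⊕ 0x16 = 0x1E
  0x1E ⊕ 0x8E = 0x90
  0x90 ⊕ 0x2A = 0xBA
  0xBA ⊕ 0x92 = 0x28
  0x28 ⊕ 0xDC = 0xF4
  0xF4 ⊕ 0x9B = 0x6F

6F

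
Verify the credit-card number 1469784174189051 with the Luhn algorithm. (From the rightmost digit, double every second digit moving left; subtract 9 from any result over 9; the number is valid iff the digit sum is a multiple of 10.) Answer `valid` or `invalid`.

From the right, keep odd positions and double even positions (subtract 9 from any doubled value over 9):
  doubled (positions 2,4,...): 1 9 2 5 8 5 3 2 → sum 35
  kept (positions 1,3,...): 1 0 8 4 1 8 9 4 → sum 35
Total = 70.
70 mod 10 = 0, so the number is valid.

valid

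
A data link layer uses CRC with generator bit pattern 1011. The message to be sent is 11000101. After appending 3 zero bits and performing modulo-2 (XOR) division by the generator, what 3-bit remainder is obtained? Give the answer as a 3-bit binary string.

Append 3 zeros: 11000101000. Divide by 1011 (XOR where the leading bit is 1):
  pos 0: 1100 XOR 1011 = 0111
  pos 1: 1110 XOR 1011 = 0101
  pos 2: 1011 XOR 1011 = 0000
  pos 7: 1000 XOR 1011 = 0011
Remainder (last 3 bits) = 011. This is the CRC / FCS.

011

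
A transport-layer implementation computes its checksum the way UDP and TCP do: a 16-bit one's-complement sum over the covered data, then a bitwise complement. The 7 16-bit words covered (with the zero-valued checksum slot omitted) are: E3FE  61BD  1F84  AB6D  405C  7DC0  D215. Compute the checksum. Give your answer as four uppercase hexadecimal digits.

One's-complement addition (fold any carry out of bit 15 back into bit 0):
  0xE3FE + 0x61BD = 0x145BB → wrap carry → 0x45BC
  0x45BC + 0x1F84 = 0x06540
  0x6540 + 0xAB6D = 0x110AD → wrap carry → 0x10AE
  0x10AE + 0x405C = 0x0510A
  0x510A + 0x7DC0 = 0x0CECA
  0xCECA + 0xD215 = 0x1A0DF → wrap carry → 0xA0E0
One's-complement sum = 0xA0E0.
Checksum = ~0xA0E0 & 0xFFFF = 0x5F1F.

5F1F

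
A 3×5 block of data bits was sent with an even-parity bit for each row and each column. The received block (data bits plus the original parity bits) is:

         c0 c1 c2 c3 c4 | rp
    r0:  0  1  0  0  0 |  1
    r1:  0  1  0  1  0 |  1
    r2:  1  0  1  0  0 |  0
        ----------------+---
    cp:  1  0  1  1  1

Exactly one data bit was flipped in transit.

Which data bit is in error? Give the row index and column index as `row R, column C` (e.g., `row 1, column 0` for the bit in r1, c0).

Recompute each row's even parity and compare to rp:
  r0: data parity 1, sent rp 1 → ok
  r1: data parity 0, sent rp 1 → mismatch
  r2: data parity 0, sent rp 0 → ok
Recompute each column's even parity and compare to cp:
  c0: data parity 1, sent cp 1 → ok
  c1: data parity 0, sent cp 0 → ok
  c2: data parity 1, sent cp 1 → ok
  c3: data parity 1, sent cp 1 → ok
  c4: data parity 0, sent cp 1 → mismatch
Exactly one row (r1) and one column (c4) fail → the flipped bit is at their intersection.

row 1, column 4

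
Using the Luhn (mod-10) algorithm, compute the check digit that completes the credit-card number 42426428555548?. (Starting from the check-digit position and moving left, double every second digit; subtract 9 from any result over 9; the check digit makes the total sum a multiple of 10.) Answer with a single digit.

Partial digits right→left: 8 4 5 5 5 5 8 2 4 6 2 4 2 4
Double every second digit counting from the check-digit position (so the 1st, 3rd, 5th, ... of the partial from the right).
  doubled (with −9 where >9): 7 1 1 7 8 4 4 → sum 32
  kept as-is: 4 5 5 2 6 4 4 → sum 30
Total = 32 + 30 = 62.
Check digit = (10 − (62 mod 10)) mod 10 = 8.

8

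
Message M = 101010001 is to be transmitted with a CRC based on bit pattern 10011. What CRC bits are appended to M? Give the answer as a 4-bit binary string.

1110

Append 4 zeros: 1010100010000. Divide by 10011 (XOR where the leading bit is 1):
  pos 0: 10101 XOR 10011 = 00110
  pos 2: 11000 XOR 10011 = 01011
  pos 3: 10110 XOR 10011 = 00101
  pos 5: 10110 XOR 10011 = 00101
  pos 7: 10100 XOR 10011 = 00111
Remainder (last 4 bits) = 1110. This is the CRC / FCS.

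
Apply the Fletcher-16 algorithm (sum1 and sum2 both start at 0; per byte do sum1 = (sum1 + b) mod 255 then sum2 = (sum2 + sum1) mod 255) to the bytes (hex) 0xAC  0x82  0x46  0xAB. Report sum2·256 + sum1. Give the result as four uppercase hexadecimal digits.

7221

Running sums (mod 255):
  after byte 0 (0xAC): sum1=172, sum2=172
  after byte 1 (0x82): sum1=47, sum2=219
  after byte 2 (0x46): sum1=117, sum2=81
  after byte 3 (0xAB): sum1=33, sum2=114
Checksum = sum2·256 + sum1 = 114·256 + 33 = 29217 = 0x7221.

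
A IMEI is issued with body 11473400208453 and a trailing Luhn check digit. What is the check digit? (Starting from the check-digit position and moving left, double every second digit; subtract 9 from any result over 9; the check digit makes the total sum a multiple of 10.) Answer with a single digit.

Partial digits right→left: 3 5 4 8 0 2 0 0 4 3 7 4 1 1
Double every second digit counting from the check-digit position (so the 1st, 3rd, 5th, ... of the partial from the right).
  doubled (with −9 where >9): 6 8 0 0 8 5 2 → sum 29
  kept as-is: 5 8 2 0 3 4 1 → sum 23
Total = 29 + 23 = 52.
Check digit = (10 − (52 mod 10)) mod 10 = 8.

8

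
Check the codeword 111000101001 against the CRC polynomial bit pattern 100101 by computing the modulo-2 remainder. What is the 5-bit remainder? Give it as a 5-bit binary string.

00000

Modulo-2 division of 111000101001 by 100101:
  pos 0: 111000 XOR 100101 = 011101
  pos 1: 111011 XOR 100101 = 011110
  pos 2: 111100 XOR 100101 = 011001
  pos 3: 110011 XOR 100101 = 010110
  pos 4: 101100 XOR 100101 = 001001
  pos 6: 100101 XOR 100101 = 000000
Remainder = 00000 (zero — the frame passes the CRC check).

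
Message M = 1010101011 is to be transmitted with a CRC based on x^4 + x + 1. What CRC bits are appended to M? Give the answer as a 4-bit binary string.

Append 4 zeros: 10101010110000. Divide by 10011 (XOR where the leading bit is 1):
  pos 0: 10101 XOR 10011 = 00110
  pos 2: 11001 XOR 10011 = 01010
  pos 3: 10100 XOR 10011 = 00111
  pos 5: 11111 XOR 10011 = 01100
  pos 6: 11000 XOR 10011 = 01011
  pos 7: 10110 XOR 10011 = 00101
  pos 9: 10100 XOR 10011 = 00111
Remainder (last 4 bits) = 0111. This is the CRC / FCS.

0111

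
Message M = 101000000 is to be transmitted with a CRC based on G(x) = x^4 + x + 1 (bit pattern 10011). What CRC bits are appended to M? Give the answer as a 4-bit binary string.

Append 4 zeros: 1010000000000. Divide by 10011 (XOR where the leading bit is 1):
  pos 0: 10100 XOR 10011 = 00111
  pos 2: 11100 XOR 10011 = 01111
  pos 3: 11110 XOR 10011 = 01101
  pos 4: 11010 XOR 10011 = 01001
  pos 5: 10010 XOR 10011 = 00001
Remainder (last 4 bits) = 1000. This is the CRC / FCS.

1000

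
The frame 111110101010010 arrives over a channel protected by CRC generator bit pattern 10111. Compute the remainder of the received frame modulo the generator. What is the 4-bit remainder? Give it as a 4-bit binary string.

Modulo-2 division of 111110101010010 by 10111:
  pos 0: 11111 XOR 10111 = 01000
  pos 1: 10000 XOR 10111 = 00111
  pos 3: 11110 XOR 10111 = 01001
  pos 4: 10011 XOR 10111 = 00100
  pos 6: 10001 XOR 10111 = 00110
  pos 8: 11000 XOR 10111 = 01111
  pos 9: 11111 XOR 10111 = 01000
  pos 10: 10000 XOR 10111 = 00111
Remainder = 0111 (nonzero — an error is detected).

0111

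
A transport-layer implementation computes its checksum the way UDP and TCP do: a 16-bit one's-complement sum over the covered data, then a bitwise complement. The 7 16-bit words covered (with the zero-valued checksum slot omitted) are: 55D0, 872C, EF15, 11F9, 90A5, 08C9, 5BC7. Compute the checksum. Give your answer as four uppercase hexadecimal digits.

2CBE

One's-complement addition (fold any carry out of bit 15 back into bit 0):
  0x55D0 + 0x872C = 0x0DCFC
  0xDCFC + 0xEF15 = 0x1CC11 → wrap carry → 0xCC12
  0xCC12 + 0x11F9 = 0x0DE0B
  0xDE0B + 0x90A5 = 0x16EB0 → wrap carry → 0x6EB1
  0x6EB1 + 0x08C9 = 0x0777A
  0x777A + 0x5BC7 = 0x0D341
One's-complement sum = 0xD341.
Checksum = ~0xD341 & 0xFFFF = 0x2CBE.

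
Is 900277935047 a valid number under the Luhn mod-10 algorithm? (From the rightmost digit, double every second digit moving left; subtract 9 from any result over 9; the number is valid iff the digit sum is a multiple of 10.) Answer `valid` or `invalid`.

From the right, keep odd positions and double even positions (subtract 9 from any doubled value over 9):
  doubled (positions 2,4,...): 8 1 9 5 0 9 → sum 32
  kept (positions 1,3,...): 7 0 3 7 2 0 → sum 19
Total = 51.
51 mod 10 = 1, so the number is invalid.

invalid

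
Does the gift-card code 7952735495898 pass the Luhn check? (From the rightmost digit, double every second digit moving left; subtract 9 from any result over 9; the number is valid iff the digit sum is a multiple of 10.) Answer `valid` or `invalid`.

invalid

From the right, keep odd positions and double even positions (subtract 9 from any doubled value over 9):
  doubled (positions 2,4,...): 9 1 8 6 4 9 → sum 37
  kept (positions 1,3,...): 8 8 9 5 7 5 7 → sum 49
Total = 86.
86 mod 10 = 6, so the number is invalid.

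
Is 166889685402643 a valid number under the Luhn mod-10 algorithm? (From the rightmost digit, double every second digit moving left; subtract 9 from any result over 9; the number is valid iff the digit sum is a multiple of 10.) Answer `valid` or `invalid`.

From the right, keep odd positions and double even positions (subtract 9 from any doubled value over 9):
  doubled (positions 2,4,...): 8 4 8 7 9 7 3 → sum 46
  kept (positions 1,3,...): 3 6 0 5 6 8 6 1 → sum 35
Total = 81.
81 mod 10 = 1, so the number is invalid.

invalid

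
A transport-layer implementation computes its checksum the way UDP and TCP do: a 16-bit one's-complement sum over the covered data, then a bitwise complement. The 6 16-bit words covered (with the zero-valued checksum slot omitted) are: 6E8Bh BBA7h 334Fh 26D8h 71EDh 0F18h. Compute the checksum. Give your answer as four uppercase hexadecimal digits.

One's-complement addition (fold any carry out of bit 15 back into bit 0):
  0x6E8B + 0xBBA7 = 0x12A32 → wrap carry → 0x2A33
  0x2A33 + 0x334F = 0x05D82
  0x5D82 + 0x26D8 = 0x0845A
  0x845A + 0x71ED = 0x0F647
  0xF647 + 0x0F18 = 0x1055F → wrap carry → 0x0560
One's-complement sum = 0x0560.
Checksum = ~0x0560 & 0xFFFF = 0xFA9F.

FA9F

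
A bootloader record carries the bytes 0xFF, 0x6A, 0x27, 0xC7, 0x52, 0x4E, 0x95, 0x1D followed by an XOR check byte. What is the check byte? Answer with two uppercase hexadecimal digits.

XOR the bytes together:
  start with 0xFF
  0xFF ⊕ 0x6A = 0x95
  0x95 ⊕ 0x27 = 0xB2
  0xB2 ⊕ 0xC7 = 0x75
  0x75 ⊕ 0x52 = 0x27
  0x27 ⊕ 0x4E = 0x69
  0x69 ⊕ 0x95 = 0xFC
  0xFC ⊕ 0x1D = 0xE1

E1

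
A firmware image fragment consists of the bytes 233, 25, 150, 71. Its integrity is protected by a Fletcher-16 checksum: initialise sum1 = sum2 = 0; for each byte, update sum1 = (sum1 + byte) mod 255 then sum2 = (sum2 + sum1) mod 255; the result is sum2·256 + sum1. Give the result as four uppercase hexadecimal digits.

67E0

Running sums (mod 255):
  after byte 0 (233): sum1=233, sum2=233
  after byte 1 (25): sum1=3, sum2=236
  after byte 2 (150): sum1=153, sum2=134
  after byte 3 (71): sum1=224, sum2=103
Checksum = sum2·256 + sum1 = 103·256 + 224 = 26592 = 0x67E0.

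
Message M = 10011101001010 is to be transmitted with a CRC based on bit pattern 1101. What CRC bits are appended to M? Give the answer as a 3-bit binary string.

Append 3 zeros: 10011101001010000. Divide by 1101 (XOR where the leading bit is 1):
  pos 0: 1001 XOR 1101 = 0100
  pos 1: 1001 XOR 1101 = 0100
  pos 2: 1001 XOR 1101 = 0100
  pos 3: 1000 XOR 1101 = 0101
  pos 4: 1011 XOR 1101 = 0110
  pos 5: 1100 XOR 1101 = 0001
  pos 8: 1010 XOR 1101 = 0111
  pos 9: 1111 XOR 1101 = 0010
  pos 11: 1000 XOR 1101 = 0101
  pos 12: 1010 XOR 1101 = 0111
  pos 13: 1110 XOR 1101 = 0011
Remainder (last 3 bits) = 011. This is the CRC / FCS.

011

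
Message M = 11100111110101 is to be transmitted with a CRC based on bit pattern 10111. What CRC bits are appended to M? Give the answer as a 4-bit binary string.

0101

Append 4 zeros: 111001111101010000. Divide by 10111 (XOR where the leading bit is 1):
  pos 0: 11100 XOR 10111 = 01011
  pos 1: 10111 XOR 10111 = 00000
  pos 6: 11110 XOR 10111 = 01001
  pos 7: 10011 XOR 10111 = 00100
  pos 9: 10001 XOR 10111 = 00110
  pos 11: 11000 XOR 10111 = 01111
  pos 12: 11110 XOR 10111 = 01001
  pos 13: 10010 XOR 10111 = 00101
Remainder (last 4 bits) = 0101. This is the CRC / FCS.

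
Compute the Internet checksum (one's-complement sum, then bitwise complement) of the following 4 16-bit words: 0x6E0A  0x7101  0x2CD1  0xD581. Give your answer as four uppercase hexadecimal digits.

1EA1

One's-complement addition (fold any carry out of bit 15 back into bit 0):
  0x6E0A + 0x7101 = 0x0DF0B
  0xDF0B + 0x2CD1 = 0x10BDC → wrap carry → 0x0BDD
  0x0BDD + 0xD581 = 0x0E15E
One's-complement sum = 0xE15E.
Checksum = ~0xE15E & 0xFFFF = 0x1EA1.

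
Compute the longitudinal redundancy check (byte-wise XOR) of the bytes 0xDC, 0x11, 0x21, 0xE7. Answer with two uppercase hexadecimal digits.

XOR the bytes together:
  start with 0xDC
  0xDC ⊕ 0x11 = 0xCD
  0xCD ⊕ 0x21 = 0xEC
  0xEC ⊕ 0xE7 = 0x0B

0B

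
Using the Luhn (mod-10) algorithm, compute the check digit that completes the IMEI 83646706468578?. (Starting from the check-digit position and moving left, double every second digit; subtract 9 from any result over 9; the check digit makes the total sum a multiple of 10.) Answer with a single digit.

8

Partial digits right→left: 8 7 5 8 6 4 6 0 7 6 4 6 3 8
Double every second digit counting from the check-digit position (so the 1st, 3rd, 5th, ... of the partial from the right).
  doubled (with −9 where >9): 7 1 3 3 5 8 6 → sum 33
  kept as-is: 7 8 4 0 6 6 8 → sum 39
Total = 33 + 39 = 72.
Check digit = (10 − (72 mod 10)) mod 10 = 8.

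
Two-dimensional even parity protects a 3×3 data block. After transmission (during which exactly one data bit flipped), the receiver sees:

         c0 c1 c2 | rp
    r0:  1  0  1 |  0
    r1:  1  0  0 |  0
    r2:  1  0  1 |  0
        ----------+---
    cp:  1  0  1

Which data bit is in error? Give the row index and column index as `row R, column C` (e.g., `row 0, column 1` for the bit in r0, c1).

row 1, column 2

Recompute each row's even parity and compare to rp:
  r0: data parity 0, sent rp 0 → ok
  r1: data parity 1, sent rp 0 → mismatch
  r2: data parity 0, sent rp 0 → ok
Recompute each column's even parity and compare to cp:
  c0: data parity 1, sent cp 1 → ok
  c1: data parity 0, sent cp 0 → ok
  c2: data parity 0, sent cp 1 → mismatch
Exactly one row (r1) and one column (c2) fail → the flipped bit is at their intersection.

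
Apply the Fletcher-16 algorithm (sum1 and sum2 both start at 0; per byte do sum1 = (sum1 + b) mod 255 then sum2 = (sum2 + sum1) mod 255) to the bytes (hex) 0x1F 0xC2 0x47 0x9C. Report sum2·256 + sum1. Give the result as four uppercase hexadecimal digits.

EFC5

Running sums (mod 255):
  after byte 0 (0x1F): sum1=31, sum2=31
  after byte 1 (0xC2): sum1=225, sum2=1
  after byte 2 (0x47): sum1=41, sum2=42
  after byte 3 (0x9C): sum1=197, sum2=239
Checksum = sum2·256 + sum1 = 239·256 + 197 = 61381 = 0xEFC5.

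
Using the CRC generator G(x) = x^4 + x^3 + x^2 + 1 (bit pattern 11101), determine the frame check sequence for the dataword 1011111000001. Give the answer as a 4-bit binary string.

Append 4 zeros: 10111110000010000. Divide by 11101 (XOR where the leading bit is 1):
  pos 0: 10111 XOR 11101 = 01010
  pos 1: 10101 XOR 11101 = 01000
  pos 2: 10001 XOR 11101 = 01100
  pos 3: 11000 XOR 11101 = 00101
  pos 5: 10100 XOR 11101 = 01001
  pos 6: 10010 XOR 11101 = 01111
  pos 7: 11110 XOR 11101 = 00011
  pos 10: 11100 XOR 11101 = 00001
Remainder (last 4 bits) = 0100. This is the CRC / FCS.

0100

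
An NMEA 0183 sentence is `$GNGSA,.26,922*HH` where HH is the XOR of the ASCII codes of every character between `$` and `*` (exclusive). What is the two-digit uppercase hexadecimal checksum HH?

XOR the ASCII codes of the payload characters:
  'G' = 0x47 → acc = 0x47
  'N' = 0x4E → acc = 0x09
  'G' = 0x47 → acc = 0x4E
  'S' = 0x53 → acc = 0x1D
  'A' = 0x41 → acc = 0x5C
  ',' = 0x2C → acc = 0x70
  '.' = 0x2E → acc = 0x5E
  '2' = 0x32 → acc = 0x6C
  '6' = 0x36 → acc = 0x5A
  ',' = 0x2C → acc = 0x76
  '9' = 0x39 → acc = 0x4F
  '2' = 0x32 → acc = 0x7D
  '2' = 0x32 → acc = 0x4F
Checksum = 0x4F.

4F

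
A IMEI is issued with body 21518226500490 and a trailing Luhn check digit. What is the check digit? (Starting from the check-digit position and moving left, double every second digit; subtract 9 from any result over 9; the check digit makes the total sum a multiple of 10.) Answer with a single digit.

0

Partial digits right→left: 0 9 4 0 0 5 6 2 2 8 1 5 1 2
Double every second digit counting from the check-digit position (so the 1st, 3rd, 5th, ... of the partial from the right).
  doubled (with −9 where >9): 0 8 0 3 4 2 2 → sum 19
  kept as-is: 9 0 5 2 8 5 2 → sum 31
Total = 19 + 31 = 50.
Check digit = (10 − (50 mod 10)) mod 10 = 0.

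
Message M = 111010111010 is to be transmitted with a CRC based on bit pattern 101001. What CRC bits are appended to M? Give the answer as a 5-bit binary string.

Append 5 zeros: 11101011101000000. Divide by 101001 (XOR where the leading bit is 1):
  pos 0: 111010 XOR 101001 = 010011
  pos 1: 100111 XOR 101001 = 001110
  pos 3: 111011 XOR 101001 = 010010
  pos 4: 100100 XOR 101001 = 001101
  pos 6: 110110 XOR 101001 = 011111
  pos 7: 111110 XOR 101001 = 010111
  pos 8: 101110 XOR 101001 = 000111
  pos 11: 111000 XOR 101001 = 010001
Remainder (last 5 bits) = 10001. This is the CRC / FCS.

10001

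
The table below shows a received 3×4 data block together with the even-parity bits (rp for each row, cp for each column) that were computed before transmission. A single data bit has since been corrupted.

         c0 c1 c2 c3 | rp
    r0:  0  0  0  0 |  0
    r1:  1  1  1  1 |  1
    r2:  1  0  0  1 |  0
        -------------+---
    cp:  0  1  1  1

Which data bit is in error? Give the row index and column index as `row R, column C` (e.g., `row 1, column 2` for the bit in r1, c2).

row 1, column 3

Recompute each row's even parity and compare to rp:
  r0: data parity 0, sent rp 0 → ok
  r1: data parity 0, sent rp 1 → mismatch
  r2: data parity 0, sent rp 0 → ok
Recompute each column's even parity and compare to cp:
  c0: data parity 0, sent cp 0 → ok
  c1: data parity 1, sent cp 1 → ok
  c2: data parity 1, sent cp 1 → ok
  c3: data parity 0, sent cp 1 → mismatch
Exactly one row (r1) and one column (c3) fail → the flipped bit is at their intersection.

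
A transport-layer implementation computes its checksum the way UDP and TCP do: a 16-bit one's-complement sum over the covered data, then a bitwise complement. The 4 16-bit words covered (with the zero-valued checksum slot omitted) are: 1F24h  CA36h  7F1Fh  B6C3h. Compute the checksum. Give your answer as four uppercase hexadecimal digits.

E0C1

One's-complement addition (fold any carry out of bit 15 back into bit 0):
  0x1F24 + 0xCA36 = 0x0E95A
  0xE95A + 0x7F1F = 0x16879 → wrap carry → 0x687A
  0x687A + 0xB6C3 = 0x11F3D → wrap carry → 0x1F3E
One's-complement sum = 0x1F3E.
Checksum = ~0x1F3E & 0xFFFF = 0xE0C1.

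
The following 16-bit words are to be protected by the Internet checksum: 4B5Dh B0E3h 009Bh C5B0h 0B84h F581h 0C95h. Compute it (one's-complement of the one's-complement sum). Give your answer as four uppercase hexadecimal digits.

2FD8

One's-complement addition (fold any carry out of bit 15 back into bit 0):
  0x4B5D + 0xB0E3 = 0x0FC40
  0xFC40 + 0x009B = 0x0FCDB
  0xFCDB + 0xC5B0 = 0x1C28B → wrap carry → 0xC28C
  0xC28C + 0x0B84 = 0x0CE10
  0xCE10 + 0xF581 = 0x1C391 → wrap carry → 0xC392
  0xC392 + 0x0C95 = 0x0D027
One's-complement sum = 0xD027.
Checksum = ~0xD027 & 0xFFFF = 0x2FD8.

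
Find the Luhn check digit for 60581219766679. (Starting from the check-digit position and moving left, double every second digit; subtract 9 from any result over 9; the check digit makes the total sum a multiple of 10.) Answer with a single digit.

Partial digits right→left: 9 7 6 6 6 7 9 1 2 1 8 5 0 6
Double every second digit counting from the check-digit position (so the 1st, 3rd, 5th, ... of the partial from the right).
  doubled (with −9 where >9): 9 3 3 9 4 7 0 → sum 35
  kept as-is: 7 6 7 1 1 5 6 → sum 33
Total = 35 + 33 = 68.
Check digit = (10 − (68 mod 10)) mod 10 = 2.

2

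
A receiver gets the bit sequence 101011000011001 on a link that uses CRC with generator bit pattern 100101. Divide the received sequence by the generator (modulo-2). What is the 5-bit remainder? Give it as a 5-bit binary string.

00001

Modulo-2 division of 101011000011001 by 100101:
  pos 0: 101011 XOR 100101 = 001110
  pos 2: 111000 XOR 100101 = 011101
  pos 3: 111010 XOR 100101 = 011111
  pos 4: 111110 XOR 100101 = 011011
  pos 5: 110111 XOR 100101 = 010010
  pos 6: 100101 XOR 100101 = 000000
Remainder = 00001 (nonzero — an error is detected).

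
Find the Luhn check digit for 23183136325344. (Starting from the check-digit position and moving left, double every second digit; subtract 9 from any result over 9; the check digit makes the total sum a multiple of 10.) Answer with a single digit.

Partial digits right→left: 4 4 3 5 2 3 6 3 1 3 8 1 3 2
Double every second digit counting from the check-digit position (so the 1st, 3rd, 5th, ... of the partial from the right).
  doubled (with −9 where >9): 8 6 4 3 2 7 6 → sum 36
  kept as-is: 4 5 3 3 3 1 2 → sum 21
Total = 36 + 21 = 57.
Check digit = (10 − (57 mod 10)) mod 10 = 3.

3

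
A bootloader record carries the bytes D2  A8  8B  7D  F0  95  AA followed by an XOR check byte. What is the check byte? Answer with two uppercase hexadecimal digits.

XOR the bytes together:
  start with 0xD2
  0xD2 ⊕ 0xA8 = 0x7A
  0x7A ⊕ 0x8B = 0xF1
  0xF1 ⊕ 0x7D = 0x8C
  0x8C ⊕ 0xF0 = 0x7C
  0x7C ⊕ 0x95 = 0xE9
  0xE9 ⊕ 0xAA = 0x43

43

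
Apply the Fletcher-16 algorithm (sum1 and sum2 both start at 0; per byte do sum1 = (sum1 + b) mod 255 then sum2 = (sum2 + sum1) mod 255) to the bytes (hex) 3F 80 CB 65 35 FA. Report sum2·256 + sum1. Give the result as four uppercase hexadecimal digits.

C221

Running sums (mod 255):
  after byte 0 (3F): sum1=63, sum2=63
  after byte 1 (80): sum1=191, sum2=254
  after byte 2 (CB): sum1=139, sum2=138
  after byte 3 (65): sum1=240, sum2=123
  after byte 4 (35): sum1=38, sum2=161
  after byte 5 (FA): sum1=33, sum2=194
Checksum = sum2·256 + sum1 = 194·256 + 33 = 49697 = 0xC221.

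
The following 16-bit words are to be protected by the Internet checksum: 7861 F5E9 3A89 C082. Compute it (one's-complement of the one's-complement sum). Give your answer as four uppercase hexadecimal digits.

96A8

One's-complement addition (fold any carry out of bit 15 back into bit 0):
  0x7861 + 0xF5E9 = 0x16E4A → wrap carry → 0x6E4B
  0x6E4B + 0x3A89 = 0x0A8D4
  0xA8D4 + 0xC082 = 0x16956 → wrap carry → 0x6957
One's-complement sum = 0x6957.
Checksum = ~0x6957 & 0xFFFF = 0x96A8.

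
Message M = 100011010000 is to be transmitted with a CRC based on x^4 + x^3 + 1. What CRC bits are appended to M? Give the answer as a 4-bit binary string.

1000

Append 4 zeros: 1000110100000000. Divide by 11001 (XOR where the leading bit is 1):
  pos 0: 10001 XOR 11001 = 01000
  pos 1: 10001 XOR 11001 = 01000
  pos 2: 10000 XOR 11001 = 01001
  pos 3: 10011 XOR 11001 = 01010
  pos 4: 10100 XOR 11001 = 01101
  pos 5: 11010 XOR 11001 = 00011
  pos 8: 11000 XOR 11001 = 00001
Remainder (last 4 bits) = 1000. This is the CRC / FCS.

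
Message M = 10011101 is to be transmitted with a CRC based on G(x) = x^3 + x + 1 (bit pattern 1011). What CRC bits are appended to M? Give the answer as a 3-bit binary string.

011

Append 3 zeros: 10011101000. Divide by 1011 (XOR where the leading bit is 1):
  pos 0: 1001 XOR 1011 = 0010
  pos 2: 1011 XOR 1011 = 0000
  pos 7: 1000 XOR 1011 = 0011
Remainder (last 3 bits) = 011. This is the CRC / FCS.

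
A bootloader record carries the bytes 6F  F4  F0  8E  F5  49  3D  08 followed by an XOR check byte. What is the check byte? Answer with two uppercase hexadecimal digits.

XOR the bytes together:
  start with 0x6F
  0x6F ⊕ 0xF4 = 0x9B
  0x9B ⊕ 0xF0 = 0x6B
  0x6B ⊕ 0x8E = 0xE5
  0xE5 ⊕ 0xF5 = 0x10
  0x10 ⊕ 0x49 = 0x59
  0x59 ⊕ 0x3D = 0x64
  0x64 ⊕ 0x08 = 0x6C

6C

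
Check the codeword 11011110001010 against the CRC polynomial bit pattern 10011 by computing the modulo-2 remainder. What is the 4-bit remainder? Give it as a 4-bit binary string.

Modulo-2 division of 11011110001010 by 10011:
  pos 0: 11011 XOR 10011 = 01000
  pos 1: 10001 XOR 10011 = 00010
  pos 4: 10100 XOR 10011 = 00111
  pos 6: 11101 XOR 10011 = 01110
  pos 7: 11100 XOR 10011 = 01111
  pos 8: 11111 XOR 10011 = 01100
  pos 9: 11000 XOR 10011 = 01011
Remainder = 1011 (nonzero — an error is detected).

1011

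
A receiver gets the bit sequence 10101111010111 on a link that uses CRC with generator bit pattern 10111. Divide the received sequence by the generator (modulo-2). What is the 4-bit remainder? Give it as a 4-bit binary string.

0000

Modulo-2 division of 10101111010111 by 10111:
  pos 0: 10101 XOR 10111 = 00010
  pos 3: 10111 XOR 10111 = 00000
  pos 9: 10111 XOR 10111 = 00000
Remainder = 0000 (zero — the frame passes the CRC check).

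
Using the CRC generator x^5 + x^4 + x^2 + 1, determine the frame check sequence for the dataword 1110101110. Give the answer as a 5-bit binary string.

01110

Append 5 zeros: 111010111000000. Divide by 110101 (XOR where the leading bit is 1):
  pos 0: 111010 XOR 110101 = 001111
  pos 2: 111111 XOR 110101 = 001010
  pos 4: 101010 XOR 110101 = 011111
  pos 5: 111110 XOR 110101 = 001011
  pos 7: 101100 XOR 110101 = 011001
  pos 8: 110010 XOR 110101 = 000111
Remainder (last 5 bits) = 01110. This is the CRC / FCS.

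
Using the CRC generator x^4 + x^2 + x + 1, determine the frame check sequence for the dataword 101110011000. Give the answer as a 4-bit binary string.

Append 4 zeros: 1011100110000000. Divide by 10111 (XOR where the leading bit is 1):
  pos 0: 10111 XOR 10111 = 00000
  pos 7: 11000 XOR 10111 = 01111
  pos 8: 11110 XOR 10111 = 01001
  pos 9: 10010 XOR 10111 = 00101
  pos 11: 10100 XOR 10111 = 00011
Remainder (last 4 bits) = 0011. This is the CRC / FCS.

0011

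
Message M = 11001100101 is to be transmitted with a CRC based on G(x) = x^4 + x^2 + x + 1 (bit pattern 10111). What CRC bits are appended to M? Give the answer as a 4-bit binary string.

Append 4 zeros: 110011001010000. Divide by 10111 (XOR where the leading bit is 1):
  pos 0: 11001 XOR 10111 = 01110
  pos 1: 11101 XOR 10111 = 01010
  pos 2: 10100 XOR 10111 = 00011
  pos 5: 11010 XOR 10111 = 01101
  pos 6: 11011 XOR 10111 = 01100
  pos 7: 11000 XOR 10111 = 01111
  pos 8: 11110 XOR 10111 = 01001
  pos 9: 10010 XOR 10111 = 00101
Remainder (last 4 bits) = 1010. This is the CRC / FCS.

1010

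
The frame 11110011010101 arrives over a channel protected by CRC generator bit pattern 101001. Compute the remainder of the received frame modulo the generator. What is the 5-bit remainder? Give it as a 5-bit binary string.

11101

Modulo-2 division of 11110011010101 by 101001:
  pos 0: 111100 XOR 101001 = 010101
  pos 1: 101011 XOR 101001 = 000010
  pos 5: 101010 XOR 101001 = 000011
Remainder = 11101 (nonzero — an error is detected).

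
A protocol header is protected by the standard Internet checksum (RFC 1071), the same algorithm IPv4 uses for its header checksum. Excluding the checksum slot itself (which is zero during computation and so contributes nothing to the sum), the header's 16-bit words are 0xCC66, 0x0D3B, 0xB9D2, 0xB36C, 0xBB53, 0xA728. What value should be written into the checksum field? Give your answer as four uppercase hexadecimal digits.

56A2

One's-complement addition (fold any carry out of bit 15 back into bit 0):
  0xCC66 + 0x0D3B = 0x0D9A1
  0xD9A1 + 0xB9D2 = 0x19373 → wrap carry → 0x9374
  0x9374 + 0xB36C = 0x146E0 → wrap carry → 0x46E1
  0x46E1 + 0xBB53 = 0x10234 → wrap carry → 0x0235
  0x0235 + 0xA728 = 0x0A95D
One's-complement sum = 0xA95D.
Checksum = ~0xA95D & 0xFFFF = 0x56A2.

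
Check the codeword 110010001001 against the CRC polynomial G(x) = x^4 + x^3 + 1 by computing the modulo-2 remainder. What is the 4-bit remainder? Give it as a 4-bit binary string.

Modulo-2 division of 110010001001 by 11001:
  pos 0: 11001 XOR 11001 = 00000
Remainder = 1001 (nonzero — an error is detected).

1001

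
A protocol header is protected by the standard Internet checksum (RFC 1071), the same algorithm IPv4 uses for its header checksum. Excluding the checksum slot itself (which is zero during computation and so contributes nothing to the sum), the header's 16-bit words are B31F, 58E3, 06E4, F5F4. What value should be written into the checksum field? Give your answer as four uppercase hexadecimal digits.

One's-complement addition (fold any carry out of bit 15 back into bit 0):
  0xB31F + 0x58E3 = 0x10C02 → wrap carry → 0x0C03
  0x0C03 + 0x06E4 = 0x012E7
  0x12E7 + 0xF5F4 = 0x108DB → wrap carry → 0x08DC
One's-complement sum = 0x08DC.
Checksum = ~0x08DC & 0xFFFF = 0xF723.

F723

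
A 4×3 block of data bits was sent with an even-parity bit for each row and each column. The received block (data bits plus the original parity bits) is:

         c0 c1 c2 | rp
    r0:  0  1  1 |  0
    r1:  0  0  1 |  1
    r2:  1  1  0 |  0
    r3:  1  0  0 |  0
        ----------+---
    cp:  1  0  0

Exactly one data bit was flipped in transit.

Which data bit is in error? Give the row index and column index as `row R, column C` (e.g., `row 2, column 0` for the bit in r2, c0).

row 3, column 0

Recompute each row's even parity and compare to rp:
  r0: data parity 0, sent rp 0 → ok
  r1: data parity 1, sent rp 1 → ok
  r2: data parity 0, sent rp 0 → ok
  r3: data parity 1, sent rp 0 → mismatch
Recompute each column's even parity and compare to cp:
  c0: data parity 0, sent cp 1 → mismatch
  c1: data parity 0, sent cp 0 → ok
  c2: data parity 0, sent cp 0 → ok
Exactly one row (r3) and one column (c0) fail → the flipped bit is at their intersection.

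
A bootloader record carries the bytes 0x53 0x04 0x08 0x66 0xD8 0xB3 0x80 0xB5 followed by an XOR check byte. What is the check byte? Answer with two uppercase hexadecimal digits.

67

XOR the bytes together:
  start with 0x53
  0x53 ⊕ 0x04 = 0x57
  0x57 ⊕ 0x08 = 0x5F
  0x5F ⊕ 0x66 = 0x39
  0x39 ⊕ 0xD8 = 0xE1
  0xE1 ⊕ 0xB3 = 0x52
  0x52 ⊕ 0x80 = 0xD2
  0xD2 ⊕ 0xB5 = 0x67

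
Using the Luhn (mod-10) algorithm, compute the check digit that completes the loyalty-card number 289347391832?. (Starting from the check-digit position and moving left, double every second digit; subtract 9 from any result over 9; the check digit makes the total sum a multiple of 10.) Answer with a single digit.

Partial digits right→left: 2 3 8 1 9 3 7 4 3 9 8 2
Double every second digit counting from the check-digit position (so the 1st, 3rd, 5th, ... of the partial from the right).
  doubled (with −9 where >9): 4 7 9 5 6 7 → sum 38
  kept as-is: 3 1 3 4 9 2 → sum 22
Total = 38 + 22 = 60.
Check digit = (10 − (60 mod 10)) mod 10 = 0.

0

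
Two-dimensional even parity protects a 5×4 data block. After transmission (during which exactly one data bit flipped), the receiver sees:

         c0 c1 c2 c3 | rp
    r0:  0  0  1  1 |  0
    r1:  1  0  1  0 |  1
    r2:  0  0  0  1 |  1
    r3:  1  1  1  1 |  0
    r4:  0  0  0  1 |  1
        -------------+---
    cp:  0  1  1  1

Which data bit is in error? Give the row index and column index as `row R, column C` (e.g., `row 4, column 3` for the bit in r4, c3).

Recompute each row's even parity and compare to rp:
  r0: data parity 0, sent rp 0 → ok
  r1: data parity 0, sent rp 1 → mismatch
  r2: data parity 1, sent rp 1 → ok
  r3: data parity 0, sent rp 0 → ok
  r4: data parity 1, sent rp 1 → ok
Recompute each column's even parity and compare to cp:
  c0: data parity 0, sent cp 0 → ok
  c1: data parity 1, sent cp 1 → ok
  c2: data parity 1, sent cp 1 → ok
  c3: data parity 0, sent cp 1 → mismatch
Exactly one row (r1) and one column (c3) fail → the flipped bit is at their intersection.

row 1, column 3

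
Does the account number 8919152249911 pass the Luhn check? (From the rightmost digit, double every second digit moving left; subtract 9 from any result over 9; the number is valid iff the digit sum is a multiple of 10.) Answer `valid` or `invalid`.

valid

From the right, keep odd positions and double even positions (subtract 9 from any doubled value over 9):
  doubled (positions 2,4,...): 2 9 4 1 9 9 → sum 34
  kept (positions 1,3,...): 1 9 4 2 1 1 8 → sum 26
Total = 60.
60 mod 10 = 0, so the number is valid.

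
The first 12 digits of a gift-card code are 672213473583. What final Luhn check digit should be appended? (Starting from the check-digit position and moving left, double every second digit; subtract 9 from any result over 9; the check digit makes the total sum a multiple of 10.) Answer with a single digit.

9

Partial digits right→left: 3 8 5 3 7 4 3 1 2 2 7 6
Double every second digit counting from the check-digit position (so the 1st, 3rd, 5th, ... of the partial from the right).
  doubled (with −9 where >9): 6 1 5 6 4 5 → sum 27
  kept as-is: 8 3 4 1 2 6 → sum 24
Total = 27 + 24 = 51.
Check digit = (10 − (51 mod 10)) mod 10 = 9.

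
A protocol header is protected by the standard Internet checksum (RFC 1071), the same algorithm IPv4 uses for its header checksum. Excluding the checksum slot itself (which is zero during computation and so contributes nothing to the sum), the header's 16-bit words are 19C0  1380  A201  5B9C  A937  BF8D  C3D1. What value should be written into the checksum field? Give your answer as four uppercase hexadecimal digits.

One's-complement addition (fold any carry out of bit 15 back into bit 0):
  0x19C0 + 0x1380 = 0x02D40
  0x2D40 + 0xA201 = 0x0CF41
  0xCF41 + 0x5B9C = 0x12ADD → wrap carry → 0x2ADE
  0x2ADE + 0xA937 = 0x0D415
  0xD415 + 0xBF8D = 0x193A2 → wrap carry → 0x93A3
  0x93A3 + 0xC3D1 = 0x15774 → wrap carry → 0x5775
One's-complement sum = 0x5775.
Checksum = ~0x5775 & 0xFFFF = 0xA88A.

A88A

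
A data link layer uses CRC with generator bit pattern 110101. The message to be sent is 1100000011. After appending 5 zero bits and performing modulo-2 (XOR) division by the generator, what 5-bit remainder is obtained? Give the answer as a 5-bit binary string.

11101

Append 5 zeros: 110000001100000. Divide by 110101 (XOR where the leading bit is 1):
  pos 0: 110000 XOR 110101 = 000101
  pos 3: 101001 XOR 110101 = 011100
  pos 4: 111001 XOR 110101 = 001100
  pos 6: 110000 XOR 110101 = 000101
  pos 9: 101000 XOR 110101 = 011101
Remainder (last 5 bits) = 11101. This is the CRC / FCS.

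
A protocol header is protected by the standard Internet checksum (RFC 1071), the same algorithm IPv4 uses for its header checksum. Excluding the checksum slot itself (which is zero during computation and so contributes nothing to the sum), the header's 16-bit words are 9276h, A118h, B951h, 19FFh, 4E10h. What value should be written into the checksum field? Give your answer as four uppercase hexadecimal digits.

One's-complement addition (fold any carry out of bit 15 back into bit 0):
  0x9276 + 0xA118 = 0x1338E → wrap carry → 0x338F
  0x338F + 0xB951 = 0x0ECE0
  0xECE0 + 0x19FF = 0x106DF → wrap carry → 0x06E0
  0x06E0 + 0x4E10 = 0x054F0
One's-complement sum = 0x54F0.
Checksum = ~0x54F0 & 0xFFFF = 0xAB0F.

AB0F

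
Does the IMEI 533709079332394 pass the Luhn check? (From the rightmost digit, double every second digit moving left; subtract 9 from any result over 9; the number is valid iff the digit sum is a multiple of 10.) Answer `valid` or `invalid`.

invalid

From the right, keep odd positions and double even positions (subtract 9 from any doubled value over 9):
  doubled (positions 2,4,...): 9 4 6 5 9 5 6 → sum 44
  kept (positions 1,3,...): 4 3 3 9 0 0 3 5 → sum 27
Total = 71.
71 mod 10 = 1, so the number is invalid.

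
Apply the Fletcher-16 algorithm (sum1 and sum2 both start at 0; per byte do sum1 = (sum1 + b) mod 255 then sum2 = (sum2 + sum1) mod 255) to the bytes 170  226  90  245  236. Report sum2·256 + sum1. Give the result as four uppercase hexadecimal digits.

C8CA

Running sums (mod 255):
  after byte 0 (170): sum1=170, sum2=170
  after byte 1 (226): sum1=141, sum2=56
  after byte 2 (90): sum1=231, sum2=32
  after byte 3 (245): sum1=221, sum2=253
  after byte 4 (236): sum1=202, sum2=200
Checksum = sum2·256 + sum1 = 200·256 + 202 = 51402 = 0xC8CA.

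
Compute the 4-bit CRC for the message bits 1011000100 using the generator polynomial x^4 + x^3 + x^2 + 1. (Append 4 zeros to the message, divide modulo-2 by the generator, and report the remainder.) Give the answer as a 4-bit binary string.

Append 4 zeros: 10110001000000. Divide by 11101 (XOR where the leading bit is 1):
  pos 0: 10110 XOR 11101 = 01011
  pos 1: 10110 XOR 11101 = 01011
  pos 2: 10110 XOR 11101 = 01011
  pos 3: 10111 XOR 11101 = 01010
  pos 4: 10100 XOR 11101 = 01001
  pos 5: 10010 XOR 11101 = 01111
  pos 6: 11110 XOR 11101 = 00011
  pos 9: 11000 XOR 11101 = 00101
Remainder (last 4 bits) = 0101. This is the CRC / FCS.

0101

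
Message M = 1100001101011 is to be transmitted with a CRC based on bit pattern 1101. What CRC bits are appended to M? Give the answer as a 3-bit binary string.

001

Append 3 zeros: 1100001101011000. Divide by 1101 (XOR where the leading bit is 1):
  pos 0: 1100 XOR 1101 = 0001
  pos 3: 1001 XOR 1101 = 0100
  pos 4: 1001 XOR 1101 = 0100
  pos 5: 1000 XOR 1101 = 0101
  pos 6: 1011 XOR 1101 = 0110
  pos 7: 1100 XOR 1101 = 0001
  pos 10: 1110 XOR 1101 = 0011
  pos 12: 1100 XOR 1101 = 0001
Remainder (last 3 bits) = 001. This is the CRC / FCS.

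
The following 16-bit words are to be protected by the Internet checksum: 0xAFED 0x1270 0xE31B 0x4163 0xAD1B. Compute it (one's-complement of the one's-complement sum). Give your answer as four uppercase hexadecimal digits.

6C07

One's-complement addition (fold any carry out of bit 15 back into bit 0):
  0xAFED + 0x1270 = 0x0C25D
  0xC25D + 0xE31B = 0x1A578 → wrap carry → 0xA579
  0xA579 + 0x4163 = 0x0E6DC
  0xE6DC + 0xAD1B = 0x193F7 → wrap carry → 0x93F8
One's-complement sum = 0x93F8.
Checksum = ~0x93F8 & 0xFFFF = 0x6C07.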